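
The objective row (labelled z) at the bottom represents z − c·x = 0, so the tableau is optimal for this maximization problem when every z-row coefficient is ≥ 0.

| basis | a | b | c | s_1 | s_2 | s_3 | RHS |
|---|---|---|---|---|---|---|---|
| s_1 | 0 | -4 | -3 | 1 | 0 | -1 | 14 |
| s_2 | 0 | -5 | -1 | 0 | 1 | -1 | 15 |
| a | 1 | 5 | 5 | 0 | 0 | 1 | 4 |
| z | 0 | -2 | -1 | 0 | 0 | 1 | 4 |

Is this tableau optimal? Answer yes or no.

no

The z-row has a negative entry -2 in column b, so it is not optimal.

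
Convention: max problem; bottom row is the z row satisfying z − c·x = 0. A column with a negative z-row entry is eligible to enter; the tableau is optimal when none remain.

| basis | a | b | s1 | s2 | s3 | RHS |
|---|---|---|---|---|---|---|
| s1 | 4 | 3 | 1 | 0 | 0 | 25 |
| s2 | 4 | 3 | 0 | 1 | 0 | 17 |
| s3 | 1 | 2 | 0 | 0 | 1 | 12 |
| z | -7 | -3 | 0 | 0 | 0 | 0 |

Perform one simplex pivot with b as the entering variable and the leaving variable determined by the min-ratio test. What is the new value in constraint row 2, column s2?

1/3

Ratio test on column b — row 1: 25/3 = 25/3; row 2: 17/3 = 17/3; row 3: 12/2 = 6. Minimum is 17/3 at row 2 (s2 leaves); pivot element 3.
Divide row 2 by 3; eliminate column b from the other rows.
In the new row 2, the s2 entry is the old entry divided by the pivot: 1/3 = 1/3.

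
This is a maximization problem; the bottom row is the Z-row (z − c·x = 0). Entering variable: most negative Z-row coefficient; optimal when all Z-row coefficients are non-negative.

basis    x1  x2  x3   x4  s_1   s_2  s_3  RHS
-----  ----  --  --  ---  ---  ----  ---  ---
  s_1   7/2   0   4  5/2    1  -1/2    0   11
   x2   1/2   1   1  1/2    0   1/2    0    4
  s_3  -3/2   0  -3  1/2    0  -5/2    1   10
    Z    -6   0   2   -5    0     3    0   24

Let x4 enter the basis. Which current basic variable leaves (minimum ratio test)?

Column x4 entries and ratios — s_1: 11/(5/2) = 22/5; x2: 4/(1/2) = 8; s_3: 10/(1/2) = 20.
Smallest ratio is 22/5 in the row of s_1, so s_1 leaves.

s_1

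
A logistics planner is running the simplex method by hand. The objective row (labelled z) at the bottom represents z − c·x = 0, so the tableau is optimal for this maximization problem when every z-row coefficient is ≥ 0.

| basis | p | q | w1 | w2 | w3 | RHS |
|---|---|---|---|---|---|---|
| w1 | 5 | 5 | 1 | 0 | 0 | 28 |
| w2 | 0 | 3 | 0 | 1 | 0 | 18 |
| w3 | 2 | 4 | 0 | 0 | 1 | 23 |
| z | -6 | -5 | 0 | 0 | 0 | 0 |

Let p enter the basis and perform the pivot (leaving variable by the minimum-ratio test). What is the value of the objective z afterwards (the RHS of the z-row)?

Ratio test on column p — row 1: 28/5 = 28/5; row 2: entry 0 ≤ 0; row 3: 23/2 = 23/2. Minimum is 28/5 at row 1 (w1 leaves); pivot element 5.
Pivot on row 1; the z-row RHS becomes 0 − (-6)·(28/5) = 168/5.

168/5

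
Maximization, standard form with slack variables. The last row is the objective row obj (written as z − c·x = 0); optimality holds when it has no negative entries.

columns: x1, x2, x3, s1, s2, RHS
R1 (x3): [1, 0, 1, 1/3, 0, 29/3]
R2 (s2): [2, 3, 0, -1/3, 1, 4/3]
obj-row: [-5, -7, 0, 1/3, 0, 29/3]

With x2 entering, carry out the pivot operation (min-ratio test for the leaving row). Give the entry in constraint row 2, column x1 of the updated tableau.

2/3

Ratio test on column x2 — row 1: entry 0 ≤ 0; row 2: (4/3)/3 = 4/9. Minimum is 4/9 at row 2 (s2 leaves); pivot element 3.
Divide row 2 by 3; eliminate column x2 from the other rows.
In the new row 2, the x1 entry is the old entry divided by the pivot: 2/3 = 2/3.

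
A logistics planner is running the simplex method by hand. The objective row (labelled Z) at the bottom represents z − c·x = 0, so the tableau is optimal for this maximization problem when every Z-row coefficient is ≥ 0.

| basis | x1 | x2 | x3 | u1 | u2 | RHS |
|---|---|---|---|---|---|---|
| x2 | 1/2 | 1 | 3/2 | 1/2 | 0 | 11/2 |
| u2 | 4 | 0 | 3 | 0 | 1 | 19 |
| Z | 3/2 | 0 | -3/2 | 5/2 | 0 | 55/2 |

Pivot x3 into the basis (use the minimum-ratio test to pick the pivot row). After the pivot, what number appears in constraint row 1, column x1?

1/3

Ratio test on column x3 — row 1: (11/2)/(3/2) = 11/3; row 2: 19/3 = 19/3. Minimum is 11/3 at row 1 (x2 leaves); pivot element 3/2.
Divide row 1 by 3/2; eliminate column x3 from the other rows.
In the new row 1, the x1 entry is the old entry divided by the pivot: (1/2)/(3/2) = 1/3.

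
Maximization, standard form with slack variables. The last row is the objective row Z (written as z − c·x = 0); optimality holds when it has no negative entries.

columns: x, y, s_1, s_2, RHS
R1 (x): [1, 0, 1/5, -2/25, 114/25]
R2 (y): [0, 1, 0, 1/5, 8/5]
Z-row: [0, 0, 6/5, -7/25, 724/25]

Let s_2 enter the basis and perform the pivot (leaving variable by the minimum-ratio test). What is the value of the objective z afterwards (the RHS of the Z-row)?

156/5

Ratio test on column s_2 — row 1: entry -2/25 ≤ 0; row 2: (8/5)/(1/5) = 8. Minimum is 8 at row 2 (y leaves); pivot element 1/5.
Pivot on row 2; the Z-row RHS becomes 724/25 − (-7/25)·8 = 156/5.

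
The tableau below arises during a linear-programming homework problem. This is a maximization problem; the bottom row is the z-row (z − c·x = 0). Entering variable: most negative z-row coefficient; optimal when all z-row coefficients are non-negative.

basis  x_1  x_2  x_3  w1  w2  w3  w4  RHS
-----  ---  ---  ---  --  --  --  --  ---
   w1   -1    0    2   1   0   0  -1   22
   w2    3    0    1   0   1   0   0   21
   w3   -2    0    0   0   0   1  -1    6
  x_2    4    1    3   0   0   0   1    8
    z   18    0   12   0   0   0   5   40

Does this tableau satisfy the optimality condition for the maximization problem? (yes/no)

Every z-row coefficient is ≥ 0, so the tableau is optimal.

yes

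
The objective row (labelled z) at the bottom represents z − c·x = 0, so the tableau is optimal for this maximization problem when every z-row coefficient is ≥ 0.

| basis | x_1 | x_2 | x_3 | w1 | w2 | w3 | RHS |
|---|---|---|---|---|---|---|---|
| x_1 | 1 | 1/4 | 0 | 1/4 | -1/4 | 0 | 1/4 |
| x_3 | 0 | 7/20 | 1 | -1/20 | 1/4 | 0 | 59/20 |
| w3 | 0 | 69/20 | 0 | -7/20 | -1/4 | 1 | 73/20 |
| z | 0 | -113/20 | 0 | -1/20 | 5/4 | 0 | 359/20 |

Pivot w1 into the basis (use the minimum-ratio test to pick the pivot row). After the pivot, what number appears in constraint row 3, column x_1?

Ratio test on column w1 — row 1: (1/4)/(1/4) = 1; row 2: entry -1/20 ≤ 0; row 3: entry -7/20 ≤ 0. Minimum is 1 at row 1 (x_1 leaves); pivot element 1/4.
Divide row 1 by 1/4; eliminate column w1 from the other rows.
Row 3 update in column x_1: 0 − (-7/20)·4 = 7/5.

7/5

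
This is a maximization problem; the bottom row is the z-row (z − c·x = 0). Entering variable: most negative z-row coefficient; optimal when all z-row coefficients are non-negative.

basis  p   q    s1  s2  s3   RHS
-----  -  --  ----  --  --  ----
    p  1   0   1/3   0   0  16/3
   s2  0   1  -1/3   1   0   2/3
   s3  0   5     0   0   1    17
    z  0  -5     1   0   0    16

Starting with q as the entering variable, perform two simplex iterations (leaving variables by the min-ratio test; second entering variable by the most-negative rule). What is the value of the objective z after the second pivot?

124/5

Ratio test on column q — row 1: entry 0 ≤ 0; row 2: (2/3)/1 = 2/3; row 3: 17/5 = 17/5. Minimum is 2/3 at row 2 (s2 leaves); pivot element 1.
Pivot on row 2; the z-row RHS becomes 16 − (-5)·(2/3) = 58/3.
Next entering variable (most negative z-row entry -2/3): s1.
Ratio test on column s1 — row 1: (16/3)/(1/3) = 16; row 2: entry -1/3 ≤ 0; row 3: (41/3)/(5/3) = 41/5. Minimum is 41/5 at row 3 (s3 leaves); pivot element 5/3.
After the second pivot the z-row RHS is 58/3 − (-2/3)·(41/5) = 124/5.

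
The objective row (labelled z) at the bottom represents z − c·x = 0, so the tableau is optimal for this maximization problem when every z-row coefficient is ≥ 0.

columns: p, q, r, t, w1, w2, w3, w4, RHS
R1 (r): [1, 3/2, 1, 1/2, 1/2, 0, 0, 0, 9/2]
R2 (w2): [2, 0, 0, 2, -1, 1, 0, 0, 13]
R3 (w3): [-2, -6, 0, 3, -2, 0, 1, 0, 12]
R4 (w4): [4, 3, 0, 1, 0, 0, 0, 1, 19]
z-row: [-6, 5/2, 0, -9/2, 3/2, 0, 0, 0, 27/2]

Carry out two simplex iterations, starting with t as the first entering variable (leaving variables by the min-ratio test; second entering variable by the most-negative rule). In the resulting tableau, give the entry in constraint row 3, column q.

Ratio test on column t — row 1: (9/2)/(1/2) = 9; row 2: 13/2 = 13/2; row 3: 12/3 = 4; row 4: 19/1 = 19. Minimum is 4 at row 3 (w3 leaves); pivot element 3.
Divide row 3 by 3; eliminate column t from the other rows.
Second iteration: most negative z-row entry is -9 in column p, so p enters.
Ratio test on column p — row 1: (5/2)/(4/3) = 15/8; row 2: 5/(10/3) = 3/2; row 3: entry -2/3 ≤ 0; row 4: 15/(14/3) = 45/14. Minimum is 3/2 at row 2 (w2 leaves); pivot element 10/3.
Divide row 2 by 10/3; eliminate column p from the other rows.
After both pivots, the entry at constraint row 3, column q is -6/5.

-6/5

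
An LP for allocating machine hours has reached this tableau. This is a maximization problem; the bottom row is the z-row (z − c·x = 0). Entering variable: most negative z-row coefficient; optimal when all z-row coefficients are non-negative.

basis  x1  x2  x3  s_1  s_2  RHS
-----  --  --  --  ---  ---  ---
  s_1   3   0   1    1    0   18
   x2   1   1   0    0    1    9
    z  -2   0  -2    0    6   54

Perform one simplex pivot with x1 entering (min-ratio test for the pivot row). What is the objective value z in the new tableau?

Ratio test on column x1 — row 1: 18/3 = 6; row 2: 9/1 = 9. Minimum is 6 at row 1 (s_1 leaves); pivot element 3.
Pivot on row 1; the z-row RHS becomes 54 − (-2)·6 = 66.

66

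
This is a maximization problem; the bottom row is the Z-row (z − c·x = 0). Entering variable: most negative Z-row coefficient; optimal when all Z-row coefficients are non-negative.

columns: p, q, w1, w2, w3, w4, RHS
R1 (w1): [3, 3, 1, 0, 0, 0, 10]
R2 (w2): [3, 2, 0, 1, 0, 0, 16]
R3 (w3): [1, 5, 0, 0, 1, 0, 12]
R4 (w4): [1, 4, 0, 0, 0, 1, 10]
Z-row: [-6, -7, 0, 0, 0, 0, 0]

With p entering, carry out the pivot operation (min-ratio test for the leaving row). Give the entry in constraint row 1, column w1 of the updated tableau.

Ratio test on column p — row 1: 10/3 = 10/3; row 2: 16/3 = 16/3; row 3: 12/1 = 12; row 4: 10/1 = 10. Minimum is 10/3 at row 1 (w1 leaves); pivot element 3.
Divide row 1 by 3; eliminate column p from the other rows.
In the new row 1, the w1 entry is the old entry divided by the pivot: 1/3 = 1/3.

1/3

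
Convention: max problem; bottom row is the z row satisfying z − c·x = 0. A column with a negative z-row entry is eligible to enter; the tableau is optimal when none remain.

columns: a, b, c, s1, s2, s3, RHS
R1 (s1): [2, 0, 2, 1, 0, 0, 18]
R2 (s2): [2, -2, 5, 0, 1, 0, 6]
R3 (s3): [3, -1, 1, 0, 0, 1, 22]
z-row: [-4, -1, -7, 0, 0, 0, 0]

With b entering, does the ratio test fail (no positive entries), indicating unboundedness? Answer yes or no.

Every constraint-row entry in column b is ≤ 0, so increasing b is unbounded.

yes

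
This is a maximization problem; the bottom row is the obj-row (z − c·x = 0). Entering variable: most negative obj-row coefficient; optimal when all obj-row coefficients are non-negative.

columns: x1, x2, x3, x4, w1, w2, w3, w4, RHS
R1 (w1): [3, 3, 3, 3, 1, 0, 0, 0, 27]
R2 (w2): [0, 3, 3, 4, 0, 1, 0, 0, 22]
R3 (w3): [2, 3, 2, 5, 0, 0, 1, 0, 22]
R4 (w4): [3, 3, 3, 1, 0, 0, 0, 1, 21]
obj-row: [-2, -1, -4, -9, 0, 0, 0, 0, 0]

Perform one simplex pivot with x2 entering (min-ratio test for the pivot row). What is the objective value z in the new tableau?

7

Ratio test on column x2 — row 1: 27/3 = 9; row 2: 22/3 = 22/3; row 3: 22/3 = 22/3; row 4: 21/3 = 7. Minimum is 7 at row 4 (w4 leaves); pivot element 3.
Pivot on row 4; the obj-row RHS becomes 0 − (-1)·7 = 7.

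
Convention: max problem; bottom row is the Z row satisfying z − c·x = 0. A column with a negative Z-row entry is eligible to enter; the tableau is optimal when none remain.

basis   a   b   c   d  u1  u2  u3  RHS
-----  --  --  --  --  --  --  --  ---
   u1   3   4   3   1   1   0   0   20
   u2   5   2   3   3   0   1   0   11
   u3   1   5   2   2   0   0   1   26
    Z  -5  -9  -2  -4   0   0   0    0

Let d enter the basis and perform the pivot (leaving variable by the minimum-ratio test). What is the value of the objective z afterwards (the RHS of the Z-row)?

Ratio test on column d — row 1: 20/1 = 20; row 2: 11/3 = 11/3; row 3: 26/2 = 13. Minimum is 11/3 at row 2 (u2 leaves); pivot element 3.
Pivot on row 2; the Z-row RHS becomes 0 − (-4)·(11/3) = 44/3.

44/3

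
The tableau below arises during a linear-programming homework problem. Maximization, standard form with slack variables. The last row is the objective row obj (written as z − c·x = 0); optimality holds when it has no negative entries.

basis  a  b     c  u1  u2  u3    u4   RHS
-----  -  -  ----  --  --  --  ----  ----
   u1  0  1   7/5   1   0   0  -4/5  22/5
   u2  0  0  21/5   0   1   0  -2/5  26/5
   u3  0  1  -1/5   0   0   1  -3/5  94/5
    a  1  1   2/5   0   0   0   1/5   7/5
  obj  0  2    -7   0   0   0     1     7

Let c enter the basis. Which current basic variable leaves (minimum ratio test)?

Column c entries and ratios — u1: (22/5)/(7/5) = 22/7; u2: (26/5)/(21/5) = 26/21; u3: -1/5 ≤ 0, skip; a: (7/5)/(2/5) = 7/2.
Smallest ratio is 26/21 in the row of u2, so u2 leaves.

u2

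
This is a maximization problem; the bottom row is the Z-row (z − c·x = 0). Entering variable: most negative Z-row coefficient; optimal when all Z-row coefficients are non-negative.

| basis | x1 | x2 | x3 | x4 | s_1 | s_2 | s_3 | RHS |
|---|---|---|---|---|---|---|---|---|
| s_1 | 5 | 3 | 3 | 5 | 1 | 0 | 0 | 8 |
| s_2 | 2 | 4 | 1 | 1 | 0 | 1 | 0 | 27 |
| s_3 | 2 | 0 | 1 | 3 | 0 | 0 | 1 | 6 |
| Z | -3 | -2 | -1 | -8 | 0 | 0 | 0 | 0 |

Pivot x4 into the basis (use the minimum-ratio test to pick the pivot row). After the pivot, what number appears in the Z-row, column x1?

5

Ratio test on column x4 — row 1: 8/5 = 8/5; row 2: 27/1 = 27; row 3: 6/3 = 2. Minimum is 8/5 at row 1 (s_1 leaves); pivot element 5.
Divide row 1 by 5; eliminate column x4 from the other rows.
Z-row update in column x1: -3 − (-8)·1 = 5.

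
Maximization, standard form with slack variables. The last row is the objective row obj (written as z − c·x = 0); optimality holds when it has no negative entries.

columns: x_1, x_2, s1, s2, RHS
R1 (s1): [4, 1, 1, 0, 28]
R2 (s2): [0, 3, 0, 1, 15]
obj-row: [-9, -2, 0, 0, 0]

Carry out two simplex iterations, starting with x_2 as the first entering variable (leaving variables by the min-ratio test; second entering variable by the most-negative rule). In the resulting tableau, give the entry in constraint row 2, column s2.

1/3

Ratio test on column x_2 — row 1: 28/1 = 28; row 2: 15/3 = 5. Minimum is 5 at row 2 (s2 leaves); pivot element 3.
Divide row 2 by 3; eliminate column x_2 from the other rows.
Second iteration: most negative obj-row entry is -9 in column x_1, so x_1 enters.
Ratio test on column x_1 — row 1: 23/4 = 23/4; row 2: entry 0 ≤ 0. Minimum is 23/4 at row 1 (s1 leaves); pivot element 4.
Divide row 1 by 4; eliminate column x_1 from the other rows.
After both pivots, the entry at constraint row 2, column s2 is 1/3.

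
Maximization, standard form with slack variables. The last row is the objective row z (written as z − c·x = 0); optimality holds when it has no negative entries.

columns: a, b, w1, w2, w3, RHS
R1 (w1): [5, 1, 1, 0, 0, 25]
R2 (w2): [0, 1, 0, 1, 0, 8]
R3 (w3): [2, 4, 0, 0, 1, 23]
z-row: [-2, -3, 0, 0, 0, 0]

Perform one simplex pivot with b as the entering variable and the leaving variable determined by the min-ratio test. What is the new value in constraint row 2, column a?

-1/2

Ratio test on column b — row 1: 25/1 = 25; row 2: 8/1 = 8; row 3: 23/4 = 23/4. Minimum is 23/4 at row 3 (w3 leaves); pivot element 4.
Divide row 3 by 4; eliminate column b from the other rows.
Row 2 update in column a: 0 − 1·(1/2) = -1/2.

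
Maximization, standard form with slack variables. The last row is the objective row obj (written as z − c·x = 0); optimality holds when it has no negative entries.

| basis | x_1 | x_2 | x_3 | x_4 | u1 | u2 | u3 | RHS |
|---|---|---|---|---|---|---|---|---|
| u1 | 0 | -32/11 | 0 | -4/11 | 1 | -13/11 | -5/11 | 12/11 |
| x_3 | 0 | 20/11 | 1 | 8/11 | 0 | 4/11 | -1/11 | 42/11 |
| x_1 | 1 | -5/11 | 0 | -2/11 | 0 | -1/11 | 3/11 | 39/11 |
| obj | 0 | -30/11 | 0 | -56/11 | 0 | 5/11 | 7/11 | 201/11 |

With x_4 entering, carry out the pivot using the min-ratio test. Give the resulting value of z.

45

Ratio test on column x_4 — row 1: entry -4/11 ≤ 0; row 2: (42/11)/(8/11) = 21/4; row 3: entry -2/11 ≤ 0. Minimum is 21/4 at row 2 (x_3 leaves); pivot element 8/11.
Pivot on row 2; the obj-row RHS becomes 201/11 − (-56/11)·(21/4) = 45.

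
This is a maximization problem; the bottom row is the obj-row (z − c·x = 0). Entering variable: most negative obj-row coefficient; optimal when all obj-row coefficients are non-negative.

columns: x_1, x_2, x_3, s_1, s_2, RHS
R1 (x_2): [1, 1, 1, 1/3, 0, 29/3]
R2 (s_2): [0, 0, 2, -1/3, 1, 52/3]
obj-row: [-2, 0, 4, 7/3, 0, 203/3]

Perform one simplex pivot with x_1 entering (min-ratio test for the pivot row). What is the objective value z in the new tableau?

87

Ratio test on column x_1 — row 1: (29/3)/1 = 29/3; row 2: entry 0 ≤ 0. Minimum is 29/3 at row 1 (x_2 leaves); pivot element 1.
Pivot on row 1; the obj-row RHS becomes 203/3 − (-2)·(29/3) = 87.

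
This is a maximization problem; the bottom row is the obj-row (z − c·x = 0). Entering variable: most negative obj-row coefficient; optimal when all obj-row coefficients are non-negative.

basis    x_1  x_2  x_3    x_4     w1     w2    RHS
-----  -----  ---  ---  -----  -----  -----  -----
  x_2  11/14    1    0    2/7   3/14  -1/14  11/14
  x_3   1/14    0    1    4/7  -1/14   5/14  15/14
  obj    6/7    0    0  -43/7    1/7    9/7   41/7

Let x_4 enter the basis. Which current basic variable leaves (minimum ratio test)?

Column x_4 entries and ratios — x_2: (11/14)/(2/7) = 11/4; x_3: (15/14)/(4/7) = 15/8.
Smallest ratio is 15/8 in the row of x_3, so x_3 leaves.

x_3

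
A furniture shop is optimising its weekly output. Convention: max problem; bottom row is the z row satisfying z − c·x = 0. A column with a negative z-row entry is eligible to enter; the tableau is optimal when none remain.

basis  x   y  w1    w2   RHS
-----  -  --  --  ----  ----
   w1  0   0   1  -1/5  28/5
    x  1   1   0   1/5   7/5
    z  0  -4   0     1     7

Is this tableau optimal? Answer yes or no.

The z-row has a negative entry -4 in column y, so it is not optimal.

no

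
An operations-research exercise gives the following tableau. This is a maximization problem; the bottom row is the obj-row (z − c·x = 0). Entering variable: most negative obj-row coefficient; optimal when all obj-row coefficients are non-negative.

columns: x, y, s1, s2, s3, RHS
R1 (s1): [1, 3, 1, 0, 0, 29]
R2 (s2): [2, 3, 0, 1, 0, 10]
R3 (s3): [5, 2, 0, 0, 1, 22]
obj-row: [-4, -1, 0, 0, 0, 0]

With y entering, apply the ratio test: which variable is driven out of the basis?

s2

Column y entries and ratios — s1: 29/3 = 29/3; s2: 10/3 = 10/3; s3: 22/2 = 11.
Smallest ratio is 10/3 in the row of s2, so s2 leaves.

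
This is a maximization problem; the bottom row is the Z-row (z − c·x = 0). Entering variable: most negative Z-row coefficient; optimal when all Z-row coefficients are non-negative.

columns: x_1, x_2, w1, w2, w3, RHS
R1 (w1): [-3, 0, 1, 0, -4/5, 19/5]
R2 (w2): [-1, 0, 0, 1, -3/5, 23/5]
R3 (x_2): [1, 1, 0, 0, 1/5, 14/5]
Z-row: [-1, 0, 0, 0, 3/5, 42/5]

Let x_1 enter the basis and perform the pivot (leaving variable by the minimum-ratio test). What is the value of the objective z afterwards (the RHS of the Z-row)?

Ratio test on column x_1 — row 1: entry -3 ≤ 0; row 2: entry -1 ≤ 0; row 3: (14/5)/1 = 14/5. Minimum is 14/5 at row 3 (x_2 leaves); pivot element 1.
Pivot on row 3; the Z-row RHS becomes 42/5 − (-1)·(14/5) = 56/5.

56/5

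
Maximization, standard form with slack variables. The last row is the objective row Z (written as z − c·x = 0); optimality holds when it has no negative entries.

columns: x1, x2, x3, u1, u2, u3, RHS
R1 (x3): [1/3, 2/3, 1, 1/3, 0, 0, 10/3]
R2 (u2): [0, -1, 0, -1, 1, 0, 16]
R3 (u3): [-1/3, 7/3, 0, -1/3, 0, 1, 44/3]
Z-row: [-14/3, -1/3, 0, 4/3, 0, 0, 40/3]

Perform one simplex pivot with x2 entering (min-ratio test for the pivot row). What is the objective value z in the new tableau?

Ratio test on column x2 — row 1: (10/3)/(2/3) = 5; row 2: entry -1 ≤ 0; row 3: (44/3)/(7/3) = 44/7. Minimum is 5 at row 1 (x3 leaves); pivot element 2/3.
Pivot on row 1; the Z-row RHS becomes 40/3 − (-1/3)·5 = 15.

15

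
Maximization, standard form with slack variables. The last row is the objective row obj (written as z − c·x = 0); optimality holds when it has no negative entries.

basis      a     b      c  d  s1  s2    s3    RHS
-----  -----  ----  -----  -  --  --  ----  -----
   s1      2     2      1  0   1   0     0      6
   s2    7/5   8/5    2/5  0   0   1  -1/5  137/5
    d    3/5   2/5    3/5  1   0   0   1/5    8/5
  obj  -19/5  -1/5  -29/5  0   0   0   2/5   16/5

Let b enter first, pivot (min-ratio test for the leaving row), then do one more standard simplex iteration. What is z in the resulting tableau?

19/2

Ratio test on column b — row 1: 6/2 = 3; row 2: (137/5)/(8/5) = 137/8; row 3: (8/5)/(2/5) = 4. Minimum is 3 at row 1 (s1 leaves); pivot element 2.
Pivot on row 1; the obj-row RHS becomes 16/5 − (-1/5)·3 = 19/5.
Next entering variable (most negative obj-row entry -57/10): c.
Ratio test on column c — row 1: 3/(1/2) = 6; row 2: entry -2/5 ≤ 0; row 3: (2/5)/(2/5) = 1. Minimum is 1 at row 3 (d leaves); pivot element 2/5.
After the second pivot the obj-row RHS is 19/5 − (-57/10)·1 = 19/2.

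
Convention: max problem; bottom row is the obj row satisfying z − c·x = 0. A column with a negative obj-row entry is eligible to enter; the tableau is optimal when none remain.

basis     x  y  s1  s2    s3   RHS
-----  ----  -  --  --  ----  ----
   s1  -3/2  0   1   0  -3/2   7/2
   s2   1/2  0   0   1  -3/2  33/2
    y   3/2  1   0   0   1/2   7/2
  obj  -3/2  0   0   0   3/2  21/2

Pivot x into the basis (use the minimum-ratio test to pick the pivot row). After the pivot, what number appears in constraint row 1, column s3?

-1

Ratio test on column x — row 1: entry -3/2 ≤ 0; row 2: (33/2)/(1/2) = 33; row 3: (7/2)/(3/2) = 7/3. Minimum is 7/3 at row 3 (y leaves); pivot element 3/2.
Divide row 3 by 3/2; eliminate column x from the other rows.
Row 1 update in column s3: -3/2 − (-3/2)·(1/3) = -1.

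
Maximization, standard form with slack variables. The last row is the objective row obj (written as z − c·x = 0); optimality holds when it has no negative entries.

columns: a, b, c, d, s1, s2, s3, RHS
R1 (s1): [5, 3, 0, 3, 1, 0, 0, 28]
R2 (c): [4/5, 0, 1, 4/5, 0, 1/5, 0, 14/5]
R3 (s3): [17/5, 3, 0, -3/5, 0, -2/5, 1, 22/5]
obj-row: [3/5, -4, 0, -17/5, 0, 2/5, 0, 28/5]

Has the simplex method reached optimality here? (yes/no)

The obj-row has a negative entry -4 in column b, so it is not optimal.

no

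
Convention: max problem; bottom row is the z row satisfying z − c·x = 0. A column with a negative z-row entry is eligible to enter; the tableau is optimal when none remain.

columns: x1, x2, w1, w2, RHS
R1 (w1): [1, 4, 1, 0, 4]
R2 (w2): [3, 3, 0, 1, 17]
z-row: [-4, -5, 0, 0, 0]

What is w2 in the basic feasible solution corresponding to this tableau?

w2 is basic (row 2); its value is the RHS of that row, 17.

17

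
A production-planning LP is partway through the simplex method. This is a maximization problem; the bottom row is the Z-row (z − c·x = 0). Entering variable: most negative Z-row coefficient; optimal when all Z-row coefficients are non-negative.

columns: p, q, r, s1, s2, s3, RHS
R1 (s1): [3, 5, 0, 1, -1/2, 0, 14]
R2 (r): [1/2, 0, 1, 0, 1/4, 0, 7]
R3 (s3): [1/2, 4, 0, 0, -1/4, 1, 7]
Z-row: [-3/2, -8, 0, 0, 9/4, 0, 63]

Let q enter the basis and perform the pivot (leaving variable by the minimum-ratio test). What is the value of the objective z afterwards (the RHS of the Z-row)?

Ratio test on column q — row 1: 14/5 = 14/5; row 2: entry 0 ≤ 0; row 3: 7/4 = 7/4. Minimum is 7/4 at row 3 (s3 leaves); pivot element 4.
Pivot on row 3; the Z-row RHS becomes 63 − (-8)·(7/4) = 77.

77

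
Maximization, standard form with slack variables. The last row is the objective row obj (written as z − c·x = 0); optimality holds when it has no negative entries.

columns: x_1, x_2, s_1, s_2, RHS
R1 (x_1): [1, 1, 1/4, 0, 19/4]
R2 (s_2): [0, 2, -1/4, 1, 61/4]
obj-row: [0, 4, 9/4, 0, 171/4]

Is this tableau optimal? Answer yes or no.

Every obj-row coefficient is ≥ 0, so the tableau is optimal.

yes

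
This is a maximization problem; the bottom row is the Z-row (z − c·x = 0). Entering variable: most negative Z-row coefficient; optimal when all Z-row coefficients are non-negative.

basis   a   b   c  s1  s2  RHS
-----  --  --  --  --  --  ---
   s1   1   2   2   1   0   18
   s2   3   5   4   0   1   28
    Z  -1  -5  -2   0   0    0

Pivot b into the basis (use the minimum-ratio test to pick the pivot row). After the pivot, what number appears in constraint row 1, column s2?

-2/5

Ratio test on column b — row 1: 18/2 = 9; row 2: 28/5 = 28/5. Minimum is 28/5 at row 2 (s2 leaves); pivot element 5.
Divide row 2 by 5; eliminate column b from the other rows.
Row 1 update in column s2: 0 − 2·(1/5) = -2/5.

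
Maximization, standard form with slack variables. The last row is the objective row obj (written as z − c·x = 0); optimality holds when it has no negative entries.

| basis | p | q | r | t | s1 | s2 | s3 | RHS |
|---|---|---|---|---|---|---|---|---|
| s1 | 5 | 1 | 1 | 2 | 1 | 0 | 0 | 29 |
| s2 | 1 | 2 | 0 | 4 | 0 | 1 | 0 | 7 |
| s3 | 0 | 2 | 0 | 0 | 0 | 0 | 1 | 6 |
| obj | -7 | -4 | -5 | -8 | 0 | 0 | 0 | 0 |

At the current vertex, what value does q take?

q is not in the basis, so in the current basic feasible solution q = 0.

0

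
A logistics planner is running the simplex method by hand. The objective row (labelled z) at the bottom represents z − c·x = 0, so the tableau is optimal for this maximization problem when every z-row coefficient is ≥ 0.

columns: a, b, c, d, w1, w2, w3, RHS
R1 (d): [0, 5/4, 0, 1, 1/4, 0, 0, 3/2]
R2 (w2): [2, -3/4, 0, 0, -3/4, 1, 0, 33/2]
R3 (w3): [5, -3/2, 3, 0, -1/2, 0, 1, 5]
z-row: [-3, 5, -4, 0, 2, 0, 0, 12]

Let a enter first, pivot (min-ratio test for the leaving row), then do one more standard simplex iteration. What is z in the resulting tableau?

56/3

Ratio test on column a — row 1: entry 0 ≤ 0; row 2: (33/2)/2 = 33/4; row 3: 5/5 = 1. Minimum is 1 at row 3 (w3 leaves); pivot element 5.
Pivot on row 3; the z-row RHS becomes 12 − (-3)·1 = 15.
Next entering variable (most negative z-row entry -11/5): c.
Ratio test on column c — row 1: entry 0 ≤ 0; row 2: entry -6/5 ≤ 0; row 3: 1/(3/5) = 5/3. Minimum is 5/3 at row 3 (a leaves); pivot element 3/5.
After the second pivot the z-row RHS is 15 − (-11/5)·(5/3) = 56/3.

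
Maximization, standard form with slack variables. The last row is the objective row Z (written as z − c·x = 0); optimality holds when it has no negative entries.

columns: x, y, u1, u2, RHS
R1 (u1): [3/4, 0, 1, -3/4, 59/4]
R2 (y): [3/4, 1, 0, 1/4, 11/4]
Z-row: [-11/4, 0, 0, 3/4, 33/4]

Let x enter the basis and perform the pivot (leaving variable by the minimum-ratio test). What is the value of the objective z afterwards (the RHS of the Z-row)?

Ratio test on column x — row 1: (59/4)/(3/4) = 59/3; row 2: (11/4)/(3/4) = 11/3. Minimum is 11/3 at row 2 (y leaves); pivot element 3/4.
Pivot on row 2; the Z-row RHS becomes 33/4 − (-11/4)·(11/3) = 55/3.

55/3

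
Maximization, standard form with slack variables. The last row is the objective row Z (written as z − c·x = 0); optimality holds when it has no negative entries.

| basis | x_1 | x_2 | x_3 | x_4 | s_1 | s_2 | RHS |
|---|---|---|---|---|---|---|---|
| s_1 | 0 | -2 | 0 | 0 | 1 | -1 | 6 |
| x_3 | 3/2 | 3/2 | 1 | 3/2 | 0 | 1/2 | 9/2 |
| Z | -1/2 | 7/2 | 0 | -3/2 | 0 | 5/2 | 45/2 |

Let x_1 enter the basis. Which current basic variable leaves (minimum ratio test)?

x_3

Column x_1 entries and ratios — s_1: 0 ≤ 0, skip; x_3: (9/2)/(3/2) = 3.
Smallest ratio is 3 in the row of x_3, so x_3 leaves.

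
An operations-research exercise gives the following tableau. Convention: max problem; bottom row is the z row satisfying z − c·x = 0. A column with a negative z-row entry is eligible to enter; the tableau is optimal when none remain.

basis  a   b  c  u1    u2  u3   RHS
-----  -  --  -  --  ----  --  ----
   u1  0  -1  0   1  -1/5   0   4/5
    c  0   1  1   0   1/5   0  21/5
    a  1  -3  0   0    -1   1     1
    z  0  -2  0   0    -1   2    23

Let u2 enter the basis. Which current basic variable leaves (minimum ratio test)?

Column u2 entries and ratios — u1: -1/5 ≤ 0, skip; c: (21/5)/(1/5) = 21; a: -1 ≤ 0, skip.
Smallest ratio is 21 in the row of c, so c leaves.

c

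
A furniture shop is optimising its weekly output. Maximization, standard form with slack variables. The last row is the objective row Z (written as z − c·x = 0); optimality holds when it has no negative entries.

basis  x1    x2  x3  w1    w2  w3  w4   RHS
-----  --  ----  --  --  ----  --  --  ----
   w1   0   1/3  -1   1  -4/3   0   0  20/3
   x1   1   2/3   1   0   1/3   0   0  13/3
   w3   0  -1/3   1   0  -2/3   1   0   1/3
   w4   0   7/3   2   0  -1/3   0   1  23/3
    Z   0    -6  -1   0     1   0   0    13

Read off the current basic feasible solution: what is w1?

w1 is basic (row 1); its value is the RHS of that row, 20/3.

20/3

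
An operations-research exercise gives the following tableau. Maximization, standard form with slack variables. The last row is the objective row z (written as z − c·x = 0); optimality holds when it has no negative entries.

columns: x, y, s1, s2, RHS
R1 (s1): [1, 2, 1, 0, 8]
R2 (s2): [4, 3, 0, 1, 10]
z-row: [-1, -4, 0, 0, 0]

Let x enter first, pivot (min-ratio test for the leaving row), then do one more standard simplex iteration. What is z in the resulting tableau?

Ratio test on column x — row 1: 8/1 = 8; row 2: 10/4 = 5/2. Minimum is 5/2 at row 2 (s2 leaves); pivot element 4.
Pivot on row 2; the z-row RHS becomes 0 − (-1)·(5/2) = 5/2.
Next entering variable (most negative z-row entry -13/4): y.
Ratio test on column y — row 1: (11/2)/(5/4) = 22/5; row 2: (5/2)/(3/4) = 10/3. Minimum is 10/3 at row 2 (x leaves); pivot element 3/4.
After the second pivot the z-row RHS is 5/2 − (-13/4)·(10/3) = 40/3.

40/3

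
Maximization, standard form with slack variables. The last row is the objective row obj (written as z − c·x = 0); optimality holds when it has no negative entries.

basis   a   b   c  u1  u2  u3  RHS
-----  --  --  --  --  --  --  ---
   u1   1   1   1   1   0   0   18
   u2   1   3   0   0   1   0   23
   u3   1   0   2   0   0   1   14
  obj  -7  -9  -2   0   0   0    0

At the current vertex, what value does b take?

b is not in the basis, so in the current basic feasible solution b = 0.

0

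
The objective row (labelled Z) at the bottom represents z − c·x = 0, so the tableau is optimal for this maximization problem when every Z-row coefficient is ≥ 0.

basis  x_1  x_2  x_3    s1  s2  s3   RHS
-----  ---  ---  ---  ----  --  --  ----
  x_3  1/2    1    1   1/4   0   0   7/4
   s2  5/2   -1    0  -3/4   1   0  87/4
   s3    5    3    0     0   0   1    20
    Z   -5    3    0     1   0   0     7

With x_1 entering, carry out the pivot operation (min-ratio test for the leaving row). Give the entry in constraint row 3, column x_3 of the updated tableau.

-10

Ratio test on column x_1 — row 1: (7/4)/(1/2) = 7/2; row 2: (87/4)/(5/2) = 87/10; row 3: 20/5 = 4. Minimum is 7/2 at row 1 (x_3 leaves); pivot element 1/2.
Divide row 1 by 1/2; eliminate column x_1 from the other rows.
Row 3 update in column x_3: 0 − 5·2 = -10.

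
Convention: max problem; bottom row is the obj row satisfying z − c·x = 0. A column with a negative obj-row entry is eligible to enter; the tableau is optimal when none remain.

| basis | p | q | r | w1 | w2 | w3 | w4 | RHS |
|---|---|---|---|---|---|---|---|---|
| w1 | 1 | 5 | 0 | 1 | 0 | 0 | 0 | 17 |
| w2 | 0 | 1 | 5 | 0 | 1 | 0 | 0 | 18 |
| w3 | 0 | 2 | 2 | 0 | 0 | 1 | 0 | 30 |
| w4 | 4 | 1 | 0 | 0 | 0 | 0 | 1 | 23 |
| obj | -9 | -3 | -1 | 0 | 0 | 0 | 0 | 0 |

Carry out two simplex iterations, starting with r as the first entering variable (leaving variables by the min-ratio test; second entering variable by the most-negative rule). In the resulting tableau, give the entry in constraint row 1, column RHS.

Ratio test on column r — row 1: entry 0 ≤ 0; row 2: 18/5 = 18/5; row 3: 30/2 = 15; row 4: entry 0 ≤ 0. Minimum is 18/5 at row 2 (w2 leaves); pivot element 5.
Divide row 2 by 5; eliminate column r from the other rows.
Second iteration: most negative obj-row entry is -9 in column p, so p enters.
Ratio test on column p — row 1: 17/1 = 17; row 2: entry 0 ≤ 0; row 3: entry 0 ≤ 0; row 4: 23/4 = 23/4. Minimum is 23/4 at row 4 (w4 leaves); pivot element 4.
Divide row 4 by 4; eliminate column p from the other rows.
After both pivots, the entry at constraint row 1, column RHS is 45/4.

45/4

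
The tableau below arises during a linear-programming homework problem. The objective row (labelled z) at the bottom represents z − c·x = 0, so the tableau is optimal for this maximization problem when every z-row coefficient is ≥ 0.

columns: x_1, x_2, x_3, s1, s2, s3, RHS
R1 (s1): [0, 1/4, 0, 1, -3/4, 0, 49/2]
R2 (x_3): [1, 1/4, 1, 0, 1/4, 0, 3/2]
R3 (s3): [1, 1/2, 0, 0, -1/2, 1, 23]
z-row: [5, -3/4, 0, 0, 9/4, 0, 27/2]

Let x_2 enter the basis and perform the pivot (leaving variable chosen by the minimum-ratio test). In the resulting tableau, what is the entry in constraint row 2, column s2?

1

Ratio test on column x_2 — row 1: (49/2)/(1/4) = 98; row 2: (3/2)/(1/4) = 6; row 3: 23/(1/2) = 46. Minimum is 6 at row 2 (x_3 leaves); pivot element 1/4.
Divide row 2 by 1/4; eliminate column x_2 from the other rows.
In the new row 2, the s2 entry is the old entry divided by the pivot: (1/4)/(1/4) = 1.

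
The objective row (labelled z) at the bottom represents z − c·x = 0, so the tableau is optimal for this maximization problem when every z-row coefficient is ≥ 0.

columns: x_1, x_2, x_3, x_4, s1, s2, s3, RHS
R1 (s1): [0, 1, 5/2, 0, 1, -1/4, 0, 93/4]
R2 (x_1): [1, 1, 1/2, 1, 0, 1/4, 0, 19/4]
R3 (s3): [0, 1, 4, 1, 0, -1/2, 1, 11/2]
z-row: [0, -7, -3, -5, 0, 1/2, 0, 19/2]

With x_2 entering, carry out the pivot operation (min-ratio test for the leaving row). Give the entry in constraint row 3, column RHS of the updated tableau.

Ratio test on column x_2 — row 1: (93/4)/1 = 93/4; row 2: (19/4)/1 = 19/4; row 3: (11/2)/1 = 11/2. Minimum is 19/4 at row 2 (x_1 leaves); pivot element 1.
Divide row 2 by 1; eliminate column x_2 from the other rows.
Row 3 update in column RHS: 11/2 − 1·(19/4) = 3/4.

3/4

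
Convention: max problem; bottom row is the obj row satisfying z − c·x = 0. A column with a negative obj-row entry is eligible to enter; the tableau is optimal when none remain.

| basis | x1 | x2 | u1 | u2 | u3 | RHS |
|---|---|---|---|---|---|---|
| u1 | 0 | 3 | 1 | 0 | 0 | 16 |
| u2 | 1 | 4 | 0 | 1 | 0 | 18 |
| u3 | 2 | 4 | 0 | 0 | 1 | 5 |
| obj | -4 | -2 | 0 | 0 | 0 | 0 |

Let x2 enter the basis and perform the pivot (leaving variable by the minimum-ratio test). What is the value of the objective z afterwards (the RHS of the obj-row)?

Ratio test on column x2 — row 1: 16/3 = 16/3; row 2: 18/4 = 9/2; row 3: 5/4 = 5/4. Minimum is 5/4 at row 3 (u3 leaves); pivot element 4.
Pivot on row 3; the obj-row RHS becomes 0 − (-2)·(5/4) = 5/2.

5/2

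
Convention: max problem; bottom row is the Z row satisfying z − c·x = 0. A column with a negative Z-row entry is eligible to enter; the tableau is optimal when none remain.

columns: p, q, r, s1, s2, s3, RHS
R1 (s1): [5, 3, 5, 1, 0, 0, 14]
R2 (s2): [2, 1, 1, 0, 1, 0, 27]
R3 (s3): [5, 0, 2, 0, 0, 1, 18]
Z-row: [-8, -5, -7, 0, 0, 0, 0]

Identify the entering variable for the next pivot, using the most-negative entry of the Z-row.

Negative Z-row entries: p: -8, q: -5, r: -7.
The most negative is -8 in column p, so p enters.

p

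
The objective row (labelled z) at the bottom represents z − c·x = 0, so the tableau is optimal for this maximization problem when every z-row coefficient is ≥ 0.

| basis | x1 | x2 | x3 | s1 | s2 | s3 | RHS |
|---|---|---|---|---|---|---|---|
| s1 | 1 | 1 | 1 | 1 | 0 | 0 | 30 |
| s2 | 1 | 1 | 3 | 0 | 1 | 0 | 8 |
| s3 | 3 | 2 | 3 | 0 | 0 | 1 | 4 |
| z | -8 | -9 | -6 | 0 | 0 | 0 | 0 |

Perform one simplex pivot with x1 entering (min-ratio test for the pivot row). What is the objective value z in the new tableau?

32/3

Ratio test on column x1 — row 1: 30/1 = 30; row 2: 8/1 = 8; row 3: 4/3 = 4/3. Minimum is 4/3 at row 3 (s3 leaves); pivot element 3.
Pivot on row 3; the z-row RHS becomes 0 − (-8)·(4/3) = 32/3.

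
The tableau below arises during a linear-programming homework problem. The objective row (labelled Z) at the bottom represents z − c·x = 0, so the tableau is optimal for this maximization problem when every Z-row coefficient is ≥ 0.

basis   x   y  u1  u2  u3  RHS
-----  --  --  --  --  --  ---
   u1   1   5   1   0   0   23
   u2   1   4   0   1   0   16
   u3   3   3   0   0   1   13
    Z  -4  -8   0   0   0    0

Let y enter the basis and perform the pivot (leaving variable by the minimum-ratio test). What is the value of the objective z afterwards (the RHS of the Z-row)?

32

Ratio test on column y — row 1: 23/5 = 23/5; row 2: 16/4 = 4; row 3: 13/3 = 13/3. Minimum is 4 at row 2 (u2 leaves); pivot element 4.
Pivot on row 2; the Z-row RHS becomes 0 − (-8)·4 = 32.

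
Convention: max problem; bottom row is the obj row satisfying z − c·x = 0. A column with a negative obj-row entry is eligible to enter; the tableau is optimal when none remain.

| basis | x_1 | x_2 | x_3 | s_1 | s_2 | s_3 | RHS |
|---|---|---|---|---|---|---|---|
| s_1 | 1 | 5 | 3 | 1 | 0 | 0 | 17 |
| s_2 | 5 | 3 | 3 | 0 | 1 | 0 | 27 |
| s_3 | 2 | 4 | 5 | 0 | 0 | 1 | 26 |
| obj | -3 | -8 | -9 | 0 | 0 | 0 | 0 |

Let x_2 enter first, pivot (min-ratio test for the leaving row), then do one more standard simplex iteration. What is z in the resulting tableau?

Ratio test on column x_2 — row 1: 17/5 = 17/5; row 2: 27/3 = 9; row 3: 26/4 = 13/2. Minimum is 17/5 at row 1 (s_1 leaves); pivot element 5.
Pivot on row 1; the obj-row RHS becomes 0 − (-8)·(17/5) = 136/5.
Next entering variable (most negative obj-row entry -21/5): x_3.
Ratio test on column x_3 — row 1: (17/5)/(3/5) = 17/3; row 2: (84/5)/(6/5) = 14; row 3: (62/5)/(13/5) = 62/13. Minimum is 62/13 at row 3 (s_3 leaves); pivot element 13/5.
After the second pivot the obj-row RHS is 136/5 − (-21/5)·(62/13) = 614/13.

614/13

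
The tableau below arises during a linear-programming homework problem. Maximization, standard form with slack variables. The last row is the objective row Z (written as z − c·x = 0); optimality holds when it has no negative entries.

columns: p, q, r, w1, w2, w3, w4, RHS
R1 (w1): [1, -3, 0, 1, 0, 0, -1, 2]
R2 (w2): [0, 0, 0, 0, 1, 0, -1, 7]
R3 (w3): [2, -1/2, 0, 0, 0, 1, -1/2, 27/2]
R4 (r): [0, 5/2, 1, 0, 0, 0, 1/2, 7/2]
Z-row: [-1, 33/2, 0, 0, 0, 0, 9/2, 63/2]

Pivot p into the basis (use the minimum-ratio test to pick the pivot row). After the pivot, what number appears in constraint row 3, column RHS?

19/2

Ratio test on column p — row 1: 2/1 = 2; row 2: entry 0 ≤ 0; row 3: (27/2)/2 = 27/4; row 4: entry 0 ≤ 0. Minimum is 2 at row 1 (w1 leaves); pivot element 1.
Divide row 1 by 1; eliminate column p from the other rows.
Row 3 update in column RHS: 27/2 − 2·2 = 19/2.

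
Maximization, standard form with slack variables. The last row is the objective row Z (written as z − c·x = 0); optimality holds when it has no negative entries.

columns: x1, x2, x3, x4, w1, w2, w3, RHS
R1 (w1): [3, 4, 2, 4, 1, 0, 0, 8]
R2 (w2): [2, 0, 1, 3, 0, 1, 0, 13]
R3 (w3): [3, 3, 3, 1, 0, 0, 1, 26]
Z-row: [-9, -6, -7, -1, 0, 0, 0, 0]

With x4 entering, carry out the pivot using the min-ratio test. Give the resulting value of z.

Ratio test on column x4 — row 1: 8/4 = 2; row 2: 13/3 = 13/3; row 3: 26/1 = 26. Minimum is 2 at row 1 (w1 leaves); pivot element 4.
Pivot on row 1; the Z-row RHS becomes 0 − (-1)·2 = 2.

2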